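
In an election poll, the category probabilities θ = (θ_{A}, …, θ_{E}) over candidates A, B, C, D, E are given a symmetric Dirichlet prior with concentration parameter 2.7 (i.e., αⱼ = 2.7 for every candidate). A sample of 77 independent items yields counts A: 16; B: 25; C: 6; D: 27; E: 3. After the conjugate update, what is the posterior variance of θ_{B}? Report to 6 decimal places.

0.002321

The Dirichlet prior is conjugate to the Multinomial likelihood: each posterior αⱼ = prior αⱼ + observed count nⱼ.
Posterior concentration: (18.7, 27.7, 8.7, 29.7, 5.7), total = 90.5.
Var[θ_j] = α_j(Σα−α_j)/((Σα)²(Σα+1)) = 27.7·62.8/(90.5²·91.5) = 0.002321.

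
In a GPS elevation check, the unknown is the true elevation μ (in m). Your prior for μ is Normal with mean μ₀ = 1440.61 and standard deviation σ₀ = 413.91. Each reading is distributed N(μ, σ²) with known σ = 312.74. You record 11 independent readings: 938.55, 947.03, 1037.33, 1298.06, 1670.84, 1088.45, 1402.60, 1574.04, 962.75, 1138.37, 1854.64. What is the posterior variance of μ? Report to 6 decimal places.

8452.787886

For Normal data with known variance σ², a Normal(μ₀, σ₀²) prior on μ is conjugate. Posterior precision = 1/σ₀² + n/σ²; posterior mean is the precision-weighted average of μ₀ and x̄.
σ₀² = 413.91² = 171321.4881, σ² = 312.74² = 97806.3076; σ² + n·σ₀² = 97806.3076 + 11·171321.4881 = 1982342.6767.
Posterior precision = 1/σ₀² + n/σ² = 1/171321.4881 + 11/97806.3076 = (σ² + n·σ₀²)/(σ₀²σ²) = 1982342.6767/(171321.4881·97806.3076); posterior variance σₙ² = σ₀²σ²/(σ² + n·σ₀²) = 171321.4881·97806.3076/1982342.6767 = 8452.787886.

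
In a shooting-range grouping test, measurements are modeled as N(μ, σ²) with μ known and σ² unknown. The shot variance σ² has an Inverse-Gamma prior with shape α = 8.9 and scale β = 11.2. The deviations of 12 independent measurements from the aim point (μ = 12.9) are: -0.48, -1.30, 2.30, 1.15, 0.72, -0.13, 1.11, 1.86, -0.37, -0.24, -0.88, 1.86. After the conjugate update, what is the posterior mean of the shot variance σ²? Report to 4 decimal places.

With known mean μ and an Inverse-Gamma(α, β) prior on σ², the Normal likelihood is conjugate: posterior is Inv-Gamma(α + n/2, β + Σ(xᵢ−μ)²/2).
Σ(xᵢ−μ)² = (-0.48)² + (-1.30)² + (2.30)² + (1.15)² + (0.72)² + (-0.13)² + (1.11)² + (1.86)² + (-0.37)² + (-0.24)² + (-0.88)² + (1.86)² = 18.1884.
Posterior: Inv-Gamma(8.9 + 12/2, 11.2 + 18.1884/2) = Inv-Gamma(14.90, 20.29420).
E[σ²|data] = β/(α−1) = 20.29420/13.90 = 1.4600.

1.4600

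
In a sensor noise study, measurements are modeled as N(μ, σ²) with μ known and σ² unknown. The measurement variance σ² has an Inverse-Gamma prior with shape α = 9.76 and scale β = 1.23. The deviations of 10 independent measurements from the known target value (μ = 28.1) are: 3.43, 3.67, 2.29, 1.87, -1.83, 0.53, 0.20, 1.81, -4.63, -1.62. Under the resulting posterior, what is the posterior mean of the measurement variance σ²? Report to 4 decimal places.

2.4507

With known mean μ and an Inverse-Gamma(α, β) prior on σ², the Normal likelihood is conjugate: posterior is Inv-Gamma(α + n/2, β + Σ(xᵢ−μ)²/2).
Σ(xᵢ−μ)² = (3.43)² + (3.67)² + (2.29)² + (1.87)² + (-1.83)² + (0.53)² + (0.20)² + (1.81)² + (-4.63)² + (-1.62)² = 64.9820.
Posterior: Inv-Gamma(9.76 + 10/2, 1.23 + 64.9820/2) = Inv-Gamma(14.76, 33.72100).
E[σ²|data] = β/(α−1) = 33.72100/13.76 = 2.4507.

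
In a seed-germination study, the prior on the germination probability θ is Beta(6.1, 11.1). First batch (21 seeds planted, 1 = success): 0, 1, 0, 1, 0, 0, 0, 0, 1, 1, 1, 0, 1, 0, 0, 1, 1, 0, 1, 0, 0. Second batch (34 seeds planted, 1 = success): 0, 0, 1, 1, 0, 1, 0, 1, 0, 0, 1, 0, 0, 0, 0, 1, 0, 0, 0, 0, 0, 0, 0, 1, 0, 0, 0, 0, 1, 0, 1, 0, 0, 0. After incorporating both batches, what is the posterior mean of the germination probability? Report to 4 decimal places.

0.3338

The Beta prior is conjugate to a Binomial/Bernoulli likelihood; the update adds successes to α and failures to β.
After batch 1: Beta(6.1+9, 11.1+12) = Beta(15.1, 23.1).
After batch 2: Beta(15.1+9, 23.1+25) = Beta(24.1, 48.1).
Posterior mean = α/(α+β) = 24.1/72.2 = 0.3338.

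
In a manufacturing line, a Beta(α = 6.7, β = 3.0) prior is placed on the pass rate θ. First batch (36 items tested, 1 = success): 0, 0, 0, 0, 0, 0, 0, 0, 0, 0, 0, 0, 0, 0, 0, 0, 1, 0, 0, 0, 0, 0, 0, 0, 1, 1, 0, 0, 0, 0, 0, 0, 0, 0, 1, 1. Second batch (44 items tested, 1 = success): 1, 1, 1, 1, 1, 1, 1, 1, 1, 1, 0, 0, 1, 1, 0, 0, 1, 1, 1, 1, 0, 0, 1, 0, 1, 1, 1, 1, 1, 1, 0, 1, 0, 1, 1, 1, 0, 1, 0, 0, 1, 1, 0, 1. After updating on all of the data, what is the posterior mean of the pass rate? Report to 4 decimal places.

0.4760

The Beta prior is conjugate to a Binomial/Bernoulli likelihood; the update adds successes to α and failures to β.
After batch 1: Beta(6.7+5, 3.0+31) = Beta(11.7, 34.0).
After batch 2: Beta(11.7+31, 34.0+13) = Beta(42.7, 47.0).
Posterior mean = α/(α+β) = 42.7/89.7 = 0.4760.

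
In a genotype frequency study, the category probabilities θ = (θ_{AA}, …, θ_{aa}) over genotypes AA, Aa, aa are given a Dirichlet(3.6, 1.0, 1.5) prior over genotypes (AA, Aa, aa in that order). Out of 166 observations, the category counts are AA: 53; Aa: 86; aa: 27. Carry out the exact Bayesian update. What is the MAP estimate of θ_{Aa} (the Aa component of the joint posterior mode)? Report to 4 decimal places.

0.5086

The Dirichlet prior is conjugate to the Multinomial likelihood: each posterior αⱼ = prior αⱼ + observed count nⱼ.
Posterior concentration: (56.6, 87.0, 28.5), total = 172.1.
Joint mode component: (α_{Aa}−1)/(Σα−K) = 86.0/169.1 = 0.5086.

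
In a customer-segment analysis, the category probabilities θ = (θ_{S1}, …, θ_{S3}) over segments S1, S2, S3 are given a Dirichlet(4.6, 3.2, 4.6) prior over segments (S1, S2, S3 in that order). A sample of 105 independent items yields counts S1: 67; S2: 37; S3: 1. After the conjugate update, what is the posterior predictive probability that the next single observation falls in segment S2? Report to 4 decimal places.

0.3424

The Dirichlet prior is conjugate to the Multinomial likelihood: each posterior αⱼ = prior αⱼ + observed count nⱼ.
Posterior concentration: (71.6, 40.2, 5.6), total = 117.4.
P(next = S2 | data) = α_{S2}/Σα = 0.3424.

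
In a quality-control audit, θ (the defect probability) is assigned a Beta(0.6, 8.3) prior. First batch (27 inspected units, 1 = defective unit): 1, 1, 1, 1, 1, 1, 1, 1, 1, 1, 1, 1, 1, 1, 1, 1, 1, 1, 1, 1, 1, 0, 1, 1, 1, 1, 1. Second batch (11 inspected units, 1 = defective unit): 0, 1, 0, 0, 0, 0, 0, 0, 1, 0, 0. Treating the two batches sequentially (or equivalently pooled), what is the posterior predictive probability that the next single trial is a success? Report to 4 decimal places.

0.6098

The Beta prior is conjugate to a Binomial/Bernoulli likelihood; the update adds successes to α and failures to β.
After batch 1: Beta(0.6+26, 8.3+1) = Beta(26.6, 9.3).
After batch 2: Beta(26.6+2, 9.3+9) = Beta(28.6, 18.3).
For a single future Bernoulli trial, P(success | data) = α/(α+β) = 0.6098.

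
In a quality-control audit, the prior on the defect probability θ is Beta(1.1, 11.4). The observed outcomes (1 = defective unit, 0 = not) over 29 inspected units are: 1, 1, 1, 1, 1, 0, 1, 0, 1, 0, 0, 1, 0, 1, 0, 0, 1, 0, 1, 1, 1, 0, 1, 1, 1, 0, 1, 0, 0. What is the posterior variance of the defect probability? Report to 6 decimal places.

0.005786

The Beta prior is conjugate to a Binomial/Bernoulli likelihood; the update adds successes to α and failures to β.
Posterior: Beta(α+k, β+n−k) = Beta(1.1+17, 11.4+12) = Beta(18.1, 23.4).
Var = αβ/((α+β)²(α+β+1)) = 18.1·23.4/(41.5²·42.5) = 0.005786.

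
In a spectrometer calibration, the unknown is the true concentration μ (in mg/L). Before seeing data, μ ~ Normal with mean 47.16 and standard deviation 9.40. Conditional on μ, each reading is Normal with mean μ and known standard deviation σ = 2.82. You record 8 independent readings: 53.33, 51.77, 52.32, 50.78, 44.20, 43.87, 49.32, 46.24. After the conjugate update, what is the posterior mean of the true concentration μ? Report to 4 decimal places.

For Normal data with known variance σ², a Normal(μ₀, σ₀²) prior on μ is conjugate. Posterior precision = 1/σ₀² + n/σ²; posterior mean is the precision-weighted average of μ₀ and x̄.
Σxᵢ = 53.33 + 51.77 + 52.32 + 50.78 + 44.20 + 43.87 + 49.32 + 46.24 = 391.83, so n·x̄ = 391.83.
σ₀² = 9.40² = 88.36, σ² = 2.82² = 7.9524; σ² + n·σ₀² = 7.9524 + 8·88.36 = 714.8324.
Posterior mean = (μ₀/σ₀² + n·x̄/σ²)/(1/σ₀² + n/σ²) = (σ²·μ₀ + σ₀²·n·x̄)/(σ² + n·σ₀²) = (7.9524·47.16 + 88.36·391.83)/714.8324 = 34997.133984/714.8324 = 48.9585.

48.9585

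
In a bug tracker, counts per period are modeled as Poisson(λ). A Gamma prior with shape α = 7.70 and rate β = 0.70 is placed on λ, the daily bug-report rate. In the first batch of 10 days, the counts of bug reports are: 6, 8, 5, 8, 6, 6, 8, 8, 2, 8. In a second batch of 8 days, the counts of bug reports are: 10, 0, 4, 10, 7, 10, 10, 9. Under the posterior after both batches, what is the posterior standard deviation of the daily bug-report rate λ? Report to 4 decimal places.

With a Gamma(shape α, rate β) prior, the Poisson likelihood is conjugate: the posterior is Gamma(α + ΣXᵢ, β + n).
Batch 1: sum of counts S = 65 over n = 10 days.
After batch 1: Gamma(α+S, β+n) = Gamma(7.70+65, 0.70+10) = Gamma(72.70, 10.70).
Batch 2: sum of counts S = 60 over n = 8 days.
After batch 2: Gamma(α+S, β+n) = Gamma(72.70+60, 10.70+8) = Gamma(132.70, 18.70).
SD = √α/β = √132.70/18.70 = 0.6160.

0.6160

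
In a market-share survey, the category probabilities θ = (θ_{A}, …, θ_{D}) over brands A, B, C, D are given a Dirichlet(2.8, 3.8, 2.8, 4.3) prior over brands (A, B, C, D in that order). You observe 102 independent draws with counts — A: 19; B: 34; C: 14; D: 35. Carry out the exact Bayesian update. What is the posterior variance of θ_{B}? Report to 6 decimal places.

0.001885

The Dirichlet prior is conjugate to the Multinomial likelihood: each posterior αⱼ = prior αⱼ + observed count nⱼ.
Posterior concentration: (21.8, 37.8, 16.8, 39.3), total = 115.7.
Var[θ_j] = α_j(Σα−α_j)/((Σα)²(Σα+1)) = 37.8·77.9/(115.7²·116.7) = 0.001885.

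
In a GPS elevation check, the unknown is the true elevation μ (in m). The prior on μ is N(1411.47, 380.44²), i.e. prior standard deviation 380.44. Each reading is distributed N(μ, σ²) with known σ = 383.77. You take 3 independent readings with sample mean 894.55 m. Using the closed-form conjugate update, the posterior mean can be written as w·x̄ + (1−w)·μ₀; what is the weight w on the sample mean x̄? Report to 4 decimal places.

For Normal data with known variance σ², a Normal(μ₀, σ₀²) prior on μ is conjugate. Posterior precision = 1/σ₀² + n/σ²; posterior mean is the precision-weighted average of μ₀ and x̄.
σ₀² = 380.44² = 144734.5936, σ² = 383.77² = 147279.4129. Prior precision 1/σ₀² = 1/144734.5936; data precision n/σ² = 3/147279.4129.
w = (n/σ²)/(1/σ₀² + n/σ²) = n·σ₀²/(σ² + n·σ₀²) = 3·144734.5936/(147279.4129 + 3·144734.5936) = 434203.7808/581483.1937 = 0.7467.

0.7467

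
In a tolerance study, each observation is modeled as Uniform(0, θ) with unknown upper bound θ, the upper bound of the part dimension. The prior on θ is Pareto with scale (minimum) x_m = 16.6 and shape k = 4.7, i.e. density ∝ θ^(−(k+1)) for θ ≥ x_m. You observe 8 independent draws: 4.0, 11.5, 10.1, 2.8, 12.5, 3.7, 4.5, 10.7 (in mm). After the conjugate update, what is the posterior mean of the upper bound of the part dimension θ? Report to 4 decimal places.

A Pareto(scale x_m, shape k) prior on the upper bound θ of Uniform(0, θ) is conjugate: posterior is Pareto(max(x_m, max xᵢ), k + n).
Sample maximum = 12.5; prior scale x_m = 16.6 → posterior scale = max = 16.6.
Posterior shape = 4.7 + 8 = 12.7.
E[θ|data] = k·x_m/(k−1) = 12.7·16.6/11.7 = 18.0188.

18.0188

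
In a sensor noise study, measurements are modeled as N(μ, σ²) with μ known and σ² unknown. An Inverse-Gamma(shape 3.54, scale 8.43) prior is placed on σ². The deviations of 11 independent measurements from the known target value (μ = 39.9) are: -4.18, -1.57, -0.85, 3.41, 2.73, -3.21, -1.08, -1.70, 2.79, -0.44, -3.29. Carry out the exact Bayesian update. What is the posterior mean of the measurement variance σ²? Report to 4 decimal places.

5.5823

With known mean μ and an Inverse-Gamma(α, β) prior on σ², the Normal likelihood is conjugate: posterior is Inv-Gamma(α + n/2, β + Σ(xᵢ−μ)²/2).
Σ(xᵢ−μ)² = (-4.18)² + (-1.57)² + (-0.85)² + (3.41)² + (2.73)² + (-3.21)² + (-1.08)² + (-1.70)² + (2.79)² + (-0.44)² + (-3.29)² = 72.9031.
Posterior: Inv-Gamma(3.54 + 11/2, 8.43 + 72.9031/2) = Inv-Gamma(9.04, 44.88155).
E[σ²|data] = β/(α−1) = 44.88155/8.04 = 5.5823.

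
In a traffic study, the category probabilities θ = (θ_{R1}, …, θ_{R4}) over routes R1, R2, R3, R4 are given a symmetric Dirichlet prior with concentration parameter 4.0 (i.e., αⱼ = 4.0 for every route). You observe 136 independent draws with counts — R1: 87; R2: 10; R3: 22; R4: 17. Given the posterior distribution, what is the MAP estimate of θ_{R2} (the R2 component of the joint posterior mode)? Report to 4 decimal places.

0.0878

The Dirichlet prior is conjugate to the Multinomial likelihood: each posterior αⱼ = prior αⱼ + observed count nⱼ.
Posterior concentration: (91.0, 14.0, 26.0, 21.0), total = 152.0.
Joint mode component: (α_{R2}−1)/(Σα−K) = 13.0/148.0 = 0.0878.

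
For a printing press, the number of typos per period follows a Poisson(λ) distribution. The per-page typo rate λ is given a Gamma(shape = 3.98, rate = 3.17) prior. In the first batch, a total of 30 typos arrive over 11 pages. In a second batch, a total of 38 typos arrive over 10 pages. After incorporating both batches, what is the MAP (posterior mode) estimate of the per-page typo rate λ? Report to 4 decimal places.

With a Gamma(shape α, rate β) prior, the Poisson likelihood is conjugate: the posterior is Gamma(α + ΣXᵢ, β + n).
After batch 1: Gamma(α+S, β+n) = Gamma(3.98+30, 3.17+11) = Gamma(33.98, 14.17).
After batch 2: Gamma(α+S, β+n) = Gamma(33.98+38, 14.17+10) = Gamma(71.98, 24.17).
Mode of Gamma(α,β) for α≥1 is (α−1)/β = 70.98/24.17 = 2.9367.

2.9367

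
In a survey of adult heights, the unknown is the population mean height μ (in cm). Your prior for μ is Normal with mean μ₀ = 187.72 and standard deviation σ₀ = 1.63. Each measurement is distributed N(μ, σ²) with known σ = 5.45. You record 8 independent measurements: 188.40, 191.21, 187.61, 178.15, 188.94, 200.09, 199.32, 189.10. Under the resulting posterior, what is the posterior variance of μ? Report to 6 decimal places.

For Normal data with known variance σ², a Normal(μ₀, σ₀²) prior on μ is conjugate. Posterior precision = 1/σ₀² + n/σ²; posterior mean is the precision-weighted average of μ₀ and x̄.
σ₀² = 1.63² = 2.6569, σ² = 5.45² = 29.7025; σ² + n·σ₀² = 29.7025 + 8·2.6569 = 50.9577.
Posterior precision = 1/σ₀² + n/σ² = 1/2.6569 + 8/29.7025 = (σ² + n·σ₀²)/(σ₀²σ²) = 50.9577/(2.6569·29.7025); posterior variance σₙ² = σ₀²σ²/(σ² + n·σ₀²) = 2.6569·29.7025/50.9577 = 1.548668.

1.548668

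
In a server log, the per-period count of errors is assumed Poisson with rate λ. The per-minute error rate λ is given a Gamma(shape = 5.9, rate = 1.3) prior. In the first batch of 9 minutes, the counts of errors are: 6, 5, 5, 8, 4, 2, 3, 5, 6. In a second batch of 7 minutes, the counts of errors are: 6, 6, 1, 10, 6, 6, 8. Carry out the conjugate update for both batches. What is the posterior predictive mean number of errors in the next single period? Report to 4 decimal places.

5.3699

With a Gamma(shape α, rate β) prior, the Poisson likelihood is conjugate: the posterior is Gamma(α + ΣXᵢ, β + n).
Batch 1: sum of counts S = 44 over n = 9 minutes.
After batch 1: Gamma(α+S, β+n) = Gamma(5.9+44, 1.3+9) = Gamma(49.9, 10.3).
Batch 2: sum of counts S = 43 over n = 7 minutes.
After batch 2: Gamma(α+S, β+n) = Gamma(49.9+43, 10.3+7) = Gamma(92.9, 17.3).
The predictive distribution for one future period is NegBinom with mean α/β = 5.3699.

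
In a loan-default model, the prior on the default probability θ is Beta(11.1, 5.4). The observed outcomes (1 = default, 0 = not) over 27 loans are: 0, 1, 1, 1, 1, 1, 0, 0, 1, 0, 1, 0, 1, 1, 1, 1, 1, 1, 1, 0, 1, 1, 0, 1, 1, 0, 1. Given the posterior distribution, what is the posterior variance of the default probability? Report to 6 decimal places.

The Beta prior is conjugate to a Binomial/Bernoulli likelihood; the update adds successes to α and failures to β.
Posterior: Beta(α+k, β+n−k) = Beta(11.1+19, 5.4+8) = Beta(30.1, 13.4).
Var = αβ/((α+β)²(α+β+1)) = 30.1·13.4/(43.5²·44.5) = 0.004790.

0.004790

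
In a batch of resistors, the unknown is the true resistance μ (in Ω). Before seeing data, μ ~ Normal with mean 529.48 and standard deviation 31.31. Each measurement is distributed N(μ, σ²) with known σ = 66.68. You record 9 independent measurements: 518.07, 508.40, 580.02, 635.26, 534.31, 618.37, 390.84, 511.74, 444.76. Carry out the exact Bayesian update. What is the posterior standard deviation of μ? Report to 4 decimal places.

18.1242

For Normal data with known variance σ², a Normal(μ₀, σ₀²) prior on μ is conjugate. Posterior precision = 1/σ₀² + n/σ²; posterior mean is the precision-weighted average of μ₀ and x̄.
σ₀² = 31.31² = 980.3161, σ² = 66.68² = 4446.2224; σ² + n·σ₀² = 4446.2224 + 9·980.3161 = 13269.0673.
Posterior precision = 1/σ₀² + n/σ² = 1/980.3161 + 9/4446.2224 = (σ² + n·σ₀²)/(σ₀²σ²) = 13269.0673/(980.3161·4446.2224); posterior variance σₙ² = σ₀²σ²/(σ² + n·σ₀²) = 980.3161·4446.2224/13269.0673 = 328.486042.
Posterior SD = √σₙ² = √(980.3161·4446.2224/13269.0673) = 18.1242.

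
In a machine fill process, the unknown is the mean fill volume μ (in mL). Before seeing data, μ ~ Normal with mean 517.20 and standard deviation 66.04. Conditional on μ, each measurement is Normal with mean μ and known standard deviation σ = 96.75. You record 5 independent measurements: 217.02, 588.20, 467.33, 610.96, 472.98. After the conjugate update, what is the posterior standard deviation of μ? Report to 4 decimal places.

36.1918

For Normal data with known variance σ², a Normal(μ₀, σ₀²) prior on μ is conjugate. Posterior precision = 1/σ₀² + n/σ²; posterior mean is the precision-weighted average of μ₀ and x̄.
σ₀² = 66.04² = 4361.2816, σ² = 96.75² = 9360.5625; σ² + n·σ₀² = 9360.5625 + 5·4361.2816 = 31166.9705.
Posterior precision = 1/σ₀² + n/σ² = 1/4361.2816 + 5/9360.5625 = (σ² + n·σ₀²)/(σ₀²σ²) = 31166.9705/(4361.2816·9360.5625); posterior variance σₙ² = σ₀²σ²/(σ² + n·σ₀²) = 4361.2816·9360.5625/31166.9705 = 1309.849765.
Posterior SD = √σₙ² = √(4361.2816·9360.5625/31166.9705) = 36.1918.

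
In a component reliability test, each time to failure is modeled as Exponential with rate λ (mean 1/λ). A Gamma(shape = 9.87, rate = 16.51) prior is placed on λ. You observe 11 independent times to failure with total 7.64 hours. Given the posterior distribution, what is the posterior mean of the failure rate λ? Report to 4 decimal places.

0.8642

With a Gamma(shape α, rate β) prior on the exponential rate λ, the posterior after n observations with total T = Σxᵢ is Gamma(α+n, β+T).
Posterior: Gamma(9.87+11, 16.51+7.64) = Gamma(20.87, 24.15).
Posterior mean of λ = α/β = 20.87/24.15 = 0.8642.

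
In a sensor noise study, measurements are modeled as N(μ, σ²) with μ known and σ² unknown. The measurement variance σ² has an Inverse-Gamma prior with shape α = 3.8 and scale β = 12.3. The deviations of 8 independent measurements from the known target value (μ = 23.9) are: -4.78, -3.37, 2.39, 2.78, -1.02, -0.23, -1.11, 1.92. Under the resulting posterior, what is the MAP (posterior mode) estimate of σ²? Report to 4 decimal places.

4.4465

With known mean μ and an Inverse-Gamma(α, β) prior on σ², the Normal likelihood is conjugate: posterior is Inv-Gamma(α + n/2, β + Σ(xᵢ−μ)²/2).
Σ(xᵢ−μ)² = (-4.78)² + (-3.37)² + (2.39)² + (2.78)² + (-1.02)² + (-0.23)² + (-1.11)² + (1.92)² = 53.6576.
Posterior: Inv-Gamma(3.8 + 8/2, 12.3 + 53.6576/2) = Inv-Gamma(7.80, 39.12880).
Mode = β/(α+1) = 39.12880/8.80 = 4.4465.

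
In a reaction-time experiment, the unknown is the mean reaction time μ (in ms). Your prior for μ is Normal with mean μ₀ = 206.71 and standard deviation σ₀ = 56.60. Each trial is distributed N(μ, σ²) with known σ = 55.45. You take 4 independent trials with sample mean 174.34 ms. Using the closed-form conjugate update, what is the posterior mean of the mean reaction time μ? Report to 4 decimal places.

180.6040

For Normal data with known variance σ², a Normal(μ₀, σ₀²) prior on μ is conjugate. Posterior precision = 1/σ₀² + n/σ²; posterior mean is the precision-weighted average of μ₀ and x̄.
n·x̄ = 4·174.34 = 697.36.
σ₀² = 56.60² = 3203.56, σ² = 55.45² = 3074.7025; σ² + n·σ₀² = 3074.7025 + 4·3203.56 = 15888.9425.
Posterior mean = (μ₀/σ₀² + n·x̄/σ²)/(1/σ₀² + n/σ²) = (σ²·μ₀ + σ₀²·n·x̄)/(σ² + n·σ₀²) = (3074.7025·206.71 + 3203.56·697.36)/15888.9425 = 2869606.355375/15888.9425 = 180.6040.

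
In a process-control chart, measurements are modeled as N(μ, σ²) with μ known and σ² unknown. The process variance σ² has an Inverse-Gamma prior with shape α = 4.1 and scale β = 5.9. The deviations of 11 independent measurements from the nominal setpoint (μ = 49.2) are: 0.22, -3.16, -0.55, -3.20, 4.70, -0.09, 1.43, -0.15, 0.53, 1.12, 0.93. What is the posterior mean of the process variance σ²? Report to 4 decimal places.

3.4269

With known mean μ and an Inverse-Gamma(α, β) prior on σ², the Normal likelihood is conjugate: posterior is Inv-Gamma(α + n/2, β + Σ(xᵢ−μ)²/2).
Σ(xᵢ−μ)² = (0.22)² + (-3.16)² + (-0.55)² + (-3.20)² + (4.70)² + (-0.09)² + (1.43)² + (-0.15)² + (0.53)² + (1.12)² + (0.93)² = 47.1422.
Posterior: Inv-Gamma(4.1 + 11/2, 5.9 + 47.1422/2) = Inv-Gamma(9.60, 29.47110).
E[σ²|data] = β/(α−1) = 29.47110/8.60 = 3.4269.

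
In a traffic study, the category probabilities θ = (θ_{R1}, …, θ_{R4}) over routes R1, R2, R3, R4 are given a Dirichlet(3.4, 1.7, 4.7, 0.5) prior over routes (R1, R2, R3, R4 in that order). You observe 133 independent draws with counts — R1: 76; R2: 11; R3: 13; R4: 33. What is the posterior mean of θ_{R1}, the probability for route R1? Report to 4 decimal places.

0.5541

The Dirichlet prior is conjugate to the Multinomial likelihood: each posterior αⱼ = prior αⱼ + observed count nⱼ.
Posterior concentration: (79.4, 12.7, 17.7, 33.5), total = 143.3.
E[θ_{R1}|data] = α_{R1}/Σα = 79.4/143.3 = 0.5541.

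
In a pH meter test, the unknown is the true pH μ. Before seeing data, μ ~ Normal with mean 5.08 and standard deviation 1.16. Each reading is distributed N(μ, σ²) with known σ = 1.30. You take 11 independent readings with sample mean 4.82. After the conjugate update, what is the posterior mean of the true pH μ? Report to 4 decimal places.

4.8466

For Normal data with known variance σ², a Normal(μ₀, σ₀²) prior on μ is conjugate. Posterior precision = 1/σ₀² + n/σ²; posterior mean is the precision-weighted average of μ₀ and x̄.
n·x̄ = 11·4.82 = 53.02.
σ₀² = 1.16² = 1.3456, σ² = 1.30² = 1.69; σ² + n·σ₀² = 1.69 + 11·1.3456 = 16.4916.
Posterior mean = (μ₀/σ₀² + n·x̄/σ²)/(1/σ₀² + n/σ²) = (σ²·μ₀ + σ₀²·n·x̄)/(σ² + n·σ₀²) = (1.69·5.08 + 1.3456·53.02)/16.4916 = 79.928912/16.4916 = 4.8466.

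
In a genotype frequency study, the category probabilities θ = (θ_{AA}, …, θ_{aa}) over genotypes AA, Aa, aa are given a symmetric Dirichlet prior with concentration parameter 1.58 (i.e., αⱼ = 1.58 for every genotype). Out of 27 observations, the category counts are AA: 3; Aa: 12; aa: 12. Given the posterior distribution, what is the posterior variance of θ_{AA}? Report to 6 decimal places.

The Dirichlet prior is conjugate to the Multinomial likelihood: each posterior αⱼ = prior αⱼ + observed count nⱼ.
Posterior concentration: (4.58, 13.58, 13.58), total = 31.74.
Var[θ_j] = α_j(Σα−α_j)/((Σα)²(Σα+1)) = 4.58·27.16/(31.74²·32.74) = 0.003771.

0.003771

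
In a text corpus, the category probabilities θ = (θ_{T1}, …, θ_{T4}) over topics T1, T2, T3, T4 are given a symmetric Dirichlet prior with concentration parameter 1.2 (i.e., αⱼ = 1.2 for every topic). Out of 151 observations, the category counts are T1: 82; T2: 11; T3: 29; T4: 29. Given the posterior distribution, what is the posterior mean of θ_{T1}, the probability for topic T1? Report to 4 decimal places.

The Dirichlet prior is conjugate to the Multinomial likelihood: each posterior αⱼ = prior αⱼ + observed count nⱼ.
Posterior concentration: (83.2, 12.2, 30.2, 30.2), total = 155.8.
E[θ_{T1}|data] = α_{T1}/Σα = 83.2/155.8 = 0.5340.

0.5340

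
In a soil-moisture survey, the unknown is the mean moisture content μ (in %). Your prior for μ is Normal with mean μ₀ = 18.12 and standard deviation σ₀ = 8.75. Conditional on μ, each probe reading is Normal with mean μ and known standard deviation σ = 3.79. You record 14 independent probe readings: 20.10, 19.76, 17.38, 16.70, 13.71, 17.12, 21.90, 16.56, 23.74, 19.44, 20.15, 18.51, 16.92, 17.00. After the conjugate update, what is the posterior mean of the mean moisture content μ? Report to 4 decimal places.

18.4943

For Normal data with known variance σ², a Normal(μ₀, σ₀²) prior on μ is conjugate. Posterior precision = 1/σ₀² + n/σ²; posterior mean is the precision-weighted average of μ₀ and x̄.
Σxᵢ = 20.10 + 19.76 + 17.38 + 16.70 + 13.71 + 17.12 + 21.90 + 16.56 + 23.74 + 19.44 + 20.15 + 18.51 + 16.92 + 17.00 = 258.99, so n·x̄ = 258.99.
σ₀² = 8.75² = 76.5625, σ² = 3.79² = 14.3641; σ² + n·σ₀² = 14.3641 + 14·76.5625 = 1086.2391.
Posterior mean = (μ₀/σ₀² + n·x̄/σ²)/(1/σ₀² + n/σ²) = (σ²·μ₀ + σ₀²·n·x̄)/(σ² + n·σ₀²) = (14.3641·18.12 + 76.5625·258.99)/1086.2391 = 20089.199367/1086.2391 = 18.4943.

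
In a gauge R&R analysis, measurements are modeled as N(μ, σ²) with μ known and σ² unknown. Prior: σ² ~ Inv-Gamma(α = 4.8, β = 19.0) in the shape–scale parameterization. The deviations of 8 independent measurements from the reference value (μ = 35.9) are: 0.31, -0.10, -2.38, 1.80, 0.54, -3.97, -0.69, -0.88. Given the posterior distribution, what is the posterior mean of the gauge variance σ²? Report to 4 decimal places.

With known mean μ and an Inverse-Gamma(α, β) prior on σ², the Normal likelihood is conjugate: posterior is Inv-Gamma(α + n/2, β + Σ(xᵢ−μ)²/2).
Σ(xᵢ−μ)² = (0.31)² + (-0.10)² + (-2.38)² + (1.80)² + (0.54)² + (-3.97)² + (-0.69)² + (-0.88)² = 26.3135.
Posterior: Inv-Gamma(4.8 + 8/2, 19.0 + 26.3135/2) = Inv-Gamma(8.80, 32.15675).
E[σ²|data] = β/(α−1) = 32.15675/7.80 = 4.1227.

4.1227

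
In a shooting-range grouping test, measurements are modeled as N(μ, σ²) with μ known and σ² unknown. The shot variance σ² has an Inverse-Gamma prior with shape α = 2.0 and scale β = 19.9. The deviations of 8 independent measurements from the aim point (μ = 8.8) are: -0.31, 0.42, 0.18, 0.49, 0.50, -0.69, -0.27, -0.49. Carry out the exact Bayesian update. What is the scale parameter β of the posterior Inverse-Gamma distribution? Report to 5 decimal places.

20.69205

With known mean μ and an Inverse-Gamma(α, β) prior on σ², the Normal likelihood is conjugate: posterior is Inv-Gamma(α + n/2, β + Σ(xᵢ−μ)²/2).
Σ(xᵢ−μ)² = (-0.31)² + (0.42)² + (0.18)² + (0.49)² + (0.50)² + (-0.69)² + (-0.27)² + (-0.49)² = 1.5841.
Posterior: Inv-Gamma(2.0 + 8/2, 19.9 + 1.5841/2) = Inv-Gamma(6.00, 20.69205).
Posterior β = 20.69205.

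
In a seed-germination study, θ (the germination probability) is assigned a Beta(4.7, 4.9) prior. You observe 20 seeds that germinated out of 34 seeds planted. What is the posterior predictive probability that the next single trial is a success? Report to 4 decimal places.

The Beta prior is conjugate to a Binomial/Bernoulli likelihood; the update adds successes to α and failures to β.
Posterior: Beta(α+k, β+n−k) = Beta(4.7+20, 4.9+14) = Beta(24.7, 18.9).
For a single future Bernoulli trial, P(success | data) = α/(α+β) = 0.5665.

0.5665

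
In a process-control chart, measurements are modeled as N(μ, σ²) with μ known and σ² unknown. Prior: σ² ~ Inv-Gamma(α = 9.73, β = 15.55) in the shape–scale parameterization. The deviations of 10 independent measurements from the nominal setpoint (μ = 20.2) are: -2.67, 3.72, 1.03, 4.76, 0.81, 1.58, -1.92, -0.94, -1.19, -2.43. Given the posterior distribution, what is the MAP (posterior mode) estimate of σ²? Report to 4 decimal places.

2.8871

With known mean μ and an Inverse-Gamma(α, β) prior on σ², the Normal likelihood is conjugate: posterior is Inv-Gamma(α + n/2, β + Σ(xᵢ−μ)²/2).
Σ(xᵢ−μ)² = (-2.67)² + (3.72)² + (1.03)² + (4.76)² + (0.81)² + (1.58)² + (-1.92)² + (-0.94)² + (-1.19)² + (-2.43)² = 59.7293.
Posterior: Inv-Gamma(9.73 + 10/2, 15.55 + 59.7293/2) = Inv-Gamma(14.73, 45.41465).
Mode = β/(α+1) = 45.41465/15.73 = 2.8871.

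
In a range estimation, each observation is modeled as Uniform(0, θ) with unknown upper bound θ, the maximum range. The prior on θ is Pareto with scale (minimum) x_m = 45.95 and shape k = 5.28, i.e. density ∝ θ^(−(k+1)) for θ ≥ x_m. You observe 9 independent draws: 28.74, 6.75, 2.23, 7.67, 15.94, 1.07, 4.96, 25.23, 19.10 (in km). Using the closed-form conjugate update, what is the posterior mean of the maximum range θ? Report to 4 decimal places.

A Pareto(scale x_m, shape k) prior on the upper bound θ of Uniform(0, θ) is conjugate: posterior is Pareto(max(x_m, max xᵢ), k + n).
Sample maximum = 28.74; prior scale x_m = 45.95 → posterior scale = max = 45.95.
Posterior shape = 5.28 + 9 = 14.28.
E[θ|data] = k·x_m/(k−1) = 14.28·45.95/13.28 = 49.4101.

49.4101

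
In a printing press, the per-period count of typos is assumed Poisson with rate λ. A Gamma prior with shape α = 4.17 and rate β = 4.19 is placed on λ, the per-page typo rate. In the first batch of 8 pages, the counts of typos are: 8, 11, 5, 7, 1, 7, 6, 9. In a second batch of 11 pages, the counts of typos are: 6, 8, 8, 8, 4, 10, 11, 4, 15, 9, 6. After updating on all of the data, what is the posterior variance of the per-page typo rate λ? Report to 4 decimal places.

With a Gamma(shape α, rate β) prior, the Poisson likelihood is conjugate: the posterior is Gamma(α + ΣXᵢ, β + n).
Batch 1: sum of counts S = 54 over n = 8 pages.
After batch 1: Gamma(α+S, β+n) = Gamma(4.17+54, 4.19+8) = Gamma(58.17, 12.19).
Batch 2: sum of counts S = 89 over n = 11 pages.
After batch 2: Gamma(α+S, β+n) = Gamma(58.17+89, 12.19+11) = Gamma(147.17, 23.19).
Var = α/β² = 147.17/23.19² = 0.2737.

0.2737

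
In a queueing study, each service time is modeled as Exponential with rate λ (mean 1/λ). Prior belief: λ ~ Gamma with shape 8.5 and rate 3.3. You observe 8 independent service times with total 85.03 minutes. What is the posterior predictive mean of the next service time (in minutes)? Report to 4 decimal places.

With a Gamma(shape α, rate β) prior on the exponential rate λ, the posterior after n observations with total T = Σxᵢ is Gamma(α+n, β+T).
Posterior: Gamma(8.5+8, 3.3+85.03) = Gamma(16.5, 88.33).
The predictive distribution for the next observation is Lomax; its mean is β/(α−1) = 88.33/15.5 = 5.6987.

5.6987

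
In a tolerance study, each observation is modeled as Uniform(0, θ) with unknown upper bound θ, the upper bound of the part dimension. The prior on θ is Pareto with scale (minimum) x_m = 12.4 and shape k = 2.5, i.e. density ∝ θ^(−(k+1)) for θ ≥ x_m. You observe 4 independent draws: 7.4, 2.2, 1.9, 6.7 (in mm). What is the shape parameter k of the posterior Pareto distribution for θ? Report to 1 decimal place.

6.5

A Pareto(scale x_m, shape k) prior on the upper bound θ of Uniform(0, θ) is conjugate: posterior is Pareto(max(x_m, max xᵢ), k + n).
Sample maximum = 7.4; prior scale x_m = 12.4 → posterior scale = max = 12.4.
Posterior shape = 2.5 + 4 = 6.5.
Posterior shape k = 6.5.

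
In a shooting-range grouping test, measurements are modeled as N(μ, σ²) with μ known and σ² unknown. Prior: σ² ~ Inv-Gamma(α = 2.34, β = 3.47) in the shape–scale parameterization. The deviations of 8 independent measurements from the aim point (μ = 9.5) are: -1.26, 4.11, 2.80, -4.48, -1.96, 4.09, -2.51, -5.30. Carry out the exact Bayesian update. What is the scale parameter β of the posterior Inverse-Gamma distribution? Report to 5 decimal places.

With known mean μ and an Inverse-Gamma(α, β) prior on σ², the Normal likelihood is conjugate: posterior is Inv-Gamma(α + n/2, β + Σ(xᵢ−μ)²/2).
Σ(xᵢ−μ)² = (-1.26)² + (4.11)² + (2.80)² + (-4.48)² + (-1.96)² + (4.09)² + (-2.51)² + (-5.30)² = 101.3499.
Posterior: Inv-Gamma(2.34 + 8/2, 3.47 + 101.3499/2) = Inv-Gamma(6.34, 54.14495).
Posterior β = 54.14495.

54.14495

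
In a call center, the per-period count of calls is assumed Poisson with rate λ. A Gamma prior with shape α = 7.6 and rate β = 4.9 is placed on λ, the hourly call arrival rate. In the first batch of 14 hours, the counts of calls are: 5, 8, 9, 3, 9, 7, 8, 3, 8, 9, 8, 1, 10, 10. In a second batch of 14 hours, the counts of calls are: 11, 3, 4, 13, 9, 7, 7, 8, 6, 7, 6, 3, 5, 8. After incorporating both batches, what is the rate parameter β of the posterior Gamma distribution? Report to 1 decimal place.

32.9

With a Gamma(shape α, rate β) prior, the Poisson likelihood is conjugate: the posterior is Gamma(α + ΣXᵢ, β + n).
Batch 1: sum of counts S = 98 over n = 14 hours.
After batch 1: Gamma(α+S, β+n) = Gamma(7.6+98, 4.9+14) = Gamma(105.6, 18.9).
Batch 2: sum of counts S = 97 over n = 14 hours.
After batch 2: Gamma(α+S, β+n) = Gamma(105.6+97, 18.9+14) = Gamma(202.6, 32.9).
Posterior β = 32.9.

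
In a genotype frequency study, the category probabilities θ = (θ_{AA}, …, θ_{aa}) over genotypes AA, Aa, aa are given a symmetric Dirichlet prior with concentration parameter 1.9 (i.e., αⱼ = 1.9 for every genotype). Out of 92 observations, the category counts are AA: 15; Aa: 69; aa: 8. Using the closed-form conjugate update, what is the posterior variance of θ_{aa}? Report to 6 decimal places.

The Dirichlet prior is conjugate to the Multinomial likelihood: each posterior αⱼ = prior αⱼ + observed count nⱼ.
Posterior concentration: (16.9, 70.9, 9.9), total = 97.7.
Var[θ_j] = α_j(Σα−α_j)/((Σα)²(Σα+1)) = 9.9·87.8/(97.7²·98.7) = 0.000923.

0.000923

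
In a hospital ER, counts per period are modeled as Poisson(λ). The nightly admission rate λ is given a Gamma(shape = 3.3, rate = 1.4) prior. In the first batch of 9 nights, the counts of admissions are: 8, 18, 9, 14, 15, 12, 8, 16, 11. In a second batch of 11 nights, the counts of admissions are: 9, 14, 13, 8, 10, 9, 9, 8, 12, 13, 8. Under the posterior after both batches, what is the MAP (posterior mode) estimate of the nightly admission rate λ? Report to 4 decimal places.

With a Gamma(shape α, rate β) prior, the Poisson likelihood is conjugate: the posterior is Gamma(α + ΣXᵢ, β + n).
Batch 1: sum of counts S = 111 over n = 9 nights.
After batch 1: Gamma(α+S, β+n) = Gamma(3.3+111, 1.4+9) = Gamma(114.3, 10.4).
Batch 2: sum of counts S = 113 over n = 11 nights.
After batch 2: Gamma(α+S, β+n) = Gamma(114.3+113, 10.4+11) = Gamma(227.3, 21.4).
Mode of Gamma(α,β) for α≥1 is (α−1)/β = 226.3/21.4 = 10.5748.

10.5748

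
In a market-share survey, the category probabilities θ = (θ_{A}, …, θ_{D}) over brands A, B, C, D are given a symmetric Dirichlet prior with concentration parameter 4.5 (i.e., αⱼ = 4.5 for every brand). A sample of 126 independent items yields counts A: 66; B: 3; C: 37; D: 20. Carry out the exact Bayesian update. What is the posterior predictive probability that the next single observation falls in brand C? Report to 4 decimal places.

0.2882

The Dirichlet prior is conjugate to the Multinomial likelihood: each posterior αⱼ = prior αⱼ + observed count nⱼ.
Posterior concentration: (70.5, 7.5, 41.5, 24.5), total = 144.0.
P(next = C | data) = α_{C}/Σα = 0.2882.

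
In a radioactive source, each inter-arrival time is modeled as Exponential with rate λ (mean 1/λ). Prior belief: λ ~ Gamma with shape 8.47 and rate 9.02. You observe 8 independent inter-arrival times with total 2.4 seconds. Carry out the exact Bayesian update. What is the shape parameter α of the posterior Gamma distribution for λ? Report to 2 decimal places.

With a Gamma(shape α, rate β) prior on the exponential rate λ, the posterior after n observations with total T = Σxᵢ is Gamma(α+n, β+T).
Posterior: Gamma(8.47+8, 9.02+2.4) = Gamma(16.47, 11.42).
Posterior α = 16.47.

16.47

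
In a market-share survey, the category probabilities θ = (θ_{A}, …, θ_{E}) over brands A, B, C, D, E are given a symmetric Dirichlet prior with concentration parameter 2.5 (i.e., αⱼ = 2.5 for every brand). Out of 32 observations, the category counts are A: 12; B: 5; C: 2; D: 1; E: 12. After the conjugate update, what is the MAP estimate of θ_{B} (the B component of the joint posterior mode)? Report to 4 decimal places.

The Dirichlet prior is conjugate to the Multinomial likelihood: each posterior αⱼ = prior αⱼ + observed count nⱼ.
Posterior concentration: (14.5, 7.5, 4.5, 3.5, 14.5), total = 44.5.
Joint mode component: (α_{B}−1)/(Σα−K) = 6.5/39.5 = 0.1646.

0.1646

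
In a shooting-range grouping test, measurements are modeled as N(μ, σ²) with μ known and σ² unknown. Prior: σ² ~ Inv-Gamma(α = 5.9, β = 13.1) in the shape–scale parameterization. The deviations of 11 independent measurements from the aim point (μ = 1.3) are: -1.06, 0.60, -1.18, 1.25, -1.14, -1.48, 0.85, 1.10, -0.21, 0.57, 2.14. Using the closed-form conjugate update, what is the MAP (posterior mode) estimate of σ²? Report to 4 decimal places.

1.6536

With known mean μ and an Inverse-Gamma(α, β) prior on σ², the Normal likelihood is conjugate: posterior is Inv-Gamma(α + n/2, β + Σ(xᵢ−μ)²/2).
Σ(xᵢ−μ)² = (-1.06)² + (0.60)² + (-1.18)² + (1.25)² + (-1.14)² + (-1.48)² + (0.85)² + (1.10)² + (-0.21)² + (0.57)² + (2.14)² = 14.8096.
Posterior: Inv-Gamma(5.9 + 11/2, 13.1 + 14.8096/2) = Inv-Gamma(11.40, 20.50480).
Mode = β/(α+1) = 20.50480/12.40 = 1.6536.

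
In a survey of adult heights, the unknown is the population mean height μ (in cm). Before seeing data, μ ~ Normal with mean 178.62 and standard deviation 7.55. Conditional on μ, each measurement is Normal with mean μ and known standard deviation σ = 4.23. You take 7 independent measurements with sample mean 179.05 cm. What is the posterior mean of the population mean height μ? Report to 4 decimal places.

For Normal data with known variance σ², a Normal(μ₀, σ₀²) prior on μ is conjugate. Posterior precision = 1/σ₀² + n/σ²; posterior mean is the precision-weighted average of μ₀ and x̄.
n·x̄ = 7·179.05 = 1253.35.
σ₀² = 7.55² = 57.0025, σ² = 4.23² = 17.8929; σ² + n·σ₀² = 17.8929 + 7·57.0025 = 416.9104.
Posterior mean = (μ₀/σ₀² + n·x̄/σ²)/(1/σ₀² + n/σ²) = (σ²·μ₀ + σ₀²·n·x̄)/(σ² + n·σ₀²) = (17.8929·178.62 + 57.0025·1253.35)/416.9104 = 74640.113173/416.9104 = 179.0315.

179.0315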